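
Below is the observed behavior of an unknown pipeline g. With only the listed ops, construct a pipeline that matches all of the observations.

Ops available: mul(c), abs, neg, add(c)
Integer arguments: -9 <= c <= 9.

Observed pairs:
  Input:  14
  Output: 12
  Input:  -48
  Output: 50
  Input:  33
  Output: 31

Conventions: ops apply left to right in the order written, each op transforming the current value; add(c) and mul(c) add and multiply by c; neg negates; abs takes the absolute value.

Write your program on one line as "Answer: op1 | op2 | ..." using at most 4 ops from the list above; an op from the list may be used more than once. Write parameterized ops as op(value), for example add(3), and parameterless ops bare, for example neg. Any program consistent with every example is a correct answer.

add(-6) | add(4) | abs

Check, running the answer program on each example:
  14 -> 8 -> 12 -> 12
  -48 -> -54 -> -50 -> 50
  33 -> 27 -> 31 -> 31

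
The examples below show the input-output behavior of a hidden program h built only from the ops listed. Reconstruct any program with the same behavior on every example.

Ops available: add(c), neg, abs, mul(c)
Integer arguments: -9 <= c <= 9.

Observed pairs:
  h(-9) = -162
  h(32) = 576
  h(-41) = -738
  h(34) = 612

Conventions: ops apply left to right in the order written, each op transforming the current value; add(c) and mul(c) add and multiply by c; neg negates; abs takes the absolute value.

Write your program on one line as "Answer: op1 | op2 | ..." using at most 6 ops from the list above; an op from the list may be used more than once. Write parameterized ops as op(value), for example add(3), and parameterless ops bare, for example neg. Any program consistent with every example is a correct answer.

neg | mul(3) | mul(3) | mul(2) | neg

Check, running the answer program on each example:
  -9 -> 9 -> 27 -> 81 -> 162 -> -162
  32 -> -32 -> -96 -> -288 -> -576 -> 576
  -41 -> 41 -> 123 -> 369 -> 738 -> -738
  34 -> -34 -> -102 -> -306 -> -612 -> 612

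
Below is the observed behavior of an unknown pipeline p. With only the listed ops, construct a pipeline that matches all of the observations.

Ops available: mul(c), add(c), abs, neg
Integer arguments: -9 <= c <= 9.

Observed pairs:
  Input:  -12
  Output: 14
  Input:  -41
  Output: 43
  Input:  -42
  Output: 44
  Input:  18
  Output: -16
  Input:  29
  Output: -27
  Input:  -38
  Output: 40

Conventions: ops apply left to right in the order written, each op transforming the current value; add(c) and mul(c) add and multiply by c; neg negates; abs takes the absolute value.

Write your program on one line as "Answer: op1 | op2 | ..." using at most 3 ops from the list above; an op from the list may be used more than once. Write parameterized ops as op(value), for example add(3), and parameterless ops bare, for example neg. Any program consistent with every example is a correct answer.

neg | add(2)

Check, running the answer program on each example:
  -12 -> 12 -> 14
  -41 -> 41 -> 43
  -42 -> 42 -> 44
  18 -> -18 -> -16
  29 -> -29 -> -27
  -38 -> 38 -> 40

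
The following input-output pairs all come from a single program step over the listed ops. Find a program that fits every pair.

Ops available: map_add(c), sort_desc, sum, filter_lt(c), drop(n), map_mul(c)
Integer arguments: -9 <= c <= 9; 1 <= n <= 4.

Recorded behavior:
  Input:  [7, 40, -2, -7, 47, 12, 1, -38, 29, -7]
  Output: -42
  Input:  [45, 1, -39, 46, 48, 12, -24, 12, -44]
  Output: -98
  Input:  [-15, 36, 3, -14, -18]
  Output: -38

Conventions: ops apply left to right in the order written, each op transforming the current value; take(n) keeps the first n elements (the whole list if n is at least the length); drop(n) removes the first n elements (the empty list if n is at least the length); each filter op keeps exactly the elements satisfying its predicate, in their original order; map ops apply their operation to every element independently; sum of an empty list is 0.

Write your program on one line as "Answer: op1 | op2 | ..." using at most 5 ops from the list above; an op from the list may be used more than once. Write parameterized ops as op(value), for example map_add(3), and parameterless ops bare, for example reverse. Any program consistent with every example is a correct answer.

filter_lt(2) | filter_lt(-1) | map_add(3) | sum

Check, running the answer program on each example:
  [7, 40, -2, -7, 47, 12, 1, -38, 29, -7] -> [-2, -7, 1, -38, -7] -> [-2, -7, -38, -7] -> [1, -4, -35, -4] -> -42
  [45, 1, -39, 46, 48, 12, -24, 12, -44] -> [1, -39, -24, -44] -> [-39, -24, -44] -> [-36, -21, -41] -> -98
  [-15, 36, 3, -14, -18] -> [-15, -14, -18] -> [-15, -14, -18] -> [-12, -11, -15] -> -38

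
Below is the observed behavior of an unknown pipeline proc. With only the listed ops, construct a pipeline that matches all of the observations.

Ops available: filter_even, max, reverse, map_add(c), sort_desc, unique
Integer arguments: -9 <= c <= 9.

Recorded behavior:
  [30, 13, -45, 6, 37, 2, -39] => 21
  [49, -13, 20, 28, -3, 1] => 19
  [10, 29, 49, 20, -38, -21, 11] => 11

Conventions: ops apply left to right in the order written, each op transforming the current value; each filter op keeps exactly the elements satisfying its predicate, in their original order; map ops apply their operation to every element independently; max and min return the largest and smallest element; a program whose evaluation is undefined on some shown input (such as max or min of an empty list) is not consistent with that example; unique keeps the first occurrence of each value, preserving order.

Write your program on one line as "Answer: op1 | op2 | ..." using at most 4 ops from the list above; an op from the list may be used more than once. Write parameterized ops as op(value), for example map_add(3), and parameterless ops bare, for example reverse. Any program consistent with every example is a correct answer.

filter_even | map_add(-9) | sort_desc | max

Check, running the answer program on each example:
  [30, 13, -45, 6, 37, 2, -39] -> [30, 6, 2] -> [21, -3, -7] -> [21, -3, -7] -> 21
  [49, -13, 20, 28, -3, 1] -> [20, 28] -> [11, 19] -> [19, 11] -> 19
  [10, 29, 49, 20, -38, -21, 11] -> [10, 20, -38] -> [1, 11, -47] -> [11, 1, -47] -> 11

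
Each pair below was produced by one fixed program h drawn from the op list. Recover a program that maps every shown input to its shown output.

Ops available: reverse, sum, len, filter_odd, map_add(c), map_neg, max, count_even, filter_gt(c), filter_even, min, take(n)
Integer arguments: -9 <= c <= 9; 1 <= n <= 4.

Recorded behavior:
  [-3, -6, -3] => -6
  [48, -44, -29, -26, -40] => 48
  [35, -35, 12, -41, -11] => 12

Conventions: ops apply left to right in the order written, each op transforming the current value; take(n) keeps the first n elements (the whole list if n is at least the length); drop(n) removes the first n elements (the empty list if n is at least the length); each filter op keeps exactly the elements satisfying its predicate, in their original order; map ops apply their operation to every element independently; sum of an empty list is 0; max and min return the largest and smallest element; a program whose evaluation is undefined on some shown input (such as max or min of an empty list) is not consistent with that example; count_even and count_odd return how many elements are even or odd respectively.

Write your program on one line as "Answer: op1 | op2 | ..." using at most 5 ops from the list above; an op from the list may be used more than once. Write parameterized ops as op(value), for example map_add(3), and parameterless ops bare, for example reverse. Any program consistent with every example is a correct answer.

take(4) | filter_gt(-7) | reverse | min

Check, running the answer program on each example:
  [-3, -6, -3] -> [-3, -6, -3] -> [-3, -6, -3] -> [-3, -6, -3] -> -6
  [48, -44, -29, -26, -40] -> [48, -44, -29, -26] -> [48] -> [48] -> 48
  [35, -35, 12, -41, -11] -> [35, -35, 12, -41] -> [35, 12] -> [12, 35] -> 12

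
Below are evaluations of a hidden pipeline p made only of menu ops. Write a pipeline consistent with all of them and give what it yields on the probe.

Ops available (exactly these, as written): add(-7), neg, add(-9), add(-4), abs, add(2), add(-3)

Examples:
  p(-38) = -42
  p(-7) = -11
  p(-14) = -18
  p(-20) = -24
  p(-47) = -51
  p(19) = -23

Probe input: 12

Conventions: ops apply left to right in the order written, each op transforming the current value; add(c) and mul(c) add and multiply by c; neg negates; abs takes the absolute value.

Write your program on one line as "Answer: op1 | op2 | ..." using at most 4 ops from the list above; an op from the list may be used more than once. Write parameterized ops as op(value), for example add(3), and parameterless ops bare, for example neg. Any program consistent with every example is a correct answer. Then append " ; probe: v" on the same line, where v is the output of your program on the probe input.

abs | neg | add(-4) ; probe: -16

Check, running the answer program on each example:
  -38 -> 38 -> -38 -> -42
  -7 -> 7 -> -7 -> -11
  -14 -> 14 -> -14 -> -18
  -20 -> 20 -> -20 -> -24
  -47 -> 47 -> -47 -> -51
  19 -> 19 -> -19 -> -23
  probe: 12 -> 12 -> -12 -> -16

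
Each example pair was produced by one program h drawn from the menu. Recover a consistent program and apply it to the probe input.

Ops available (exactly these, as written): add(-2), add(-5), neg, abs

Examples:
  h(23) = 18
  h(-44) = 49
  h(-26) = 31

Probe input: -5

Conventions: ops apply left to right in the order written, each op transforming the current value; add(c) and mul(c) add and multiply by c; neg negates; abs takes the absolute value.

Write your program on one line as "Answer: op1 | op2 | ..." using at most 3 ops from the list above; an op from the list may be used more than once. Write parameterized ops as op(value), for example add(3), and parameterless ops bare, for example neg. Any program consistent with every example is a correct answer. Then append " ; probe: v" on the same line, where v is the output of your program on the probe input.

add(-5) | abs ; probe: 10

Check, running the answer program on each example:
  23 -> 18 -> 18
  -44 -> -49 -> 49
  -26 -> -31 -> 31
  probe: -5 -> -10 -> 10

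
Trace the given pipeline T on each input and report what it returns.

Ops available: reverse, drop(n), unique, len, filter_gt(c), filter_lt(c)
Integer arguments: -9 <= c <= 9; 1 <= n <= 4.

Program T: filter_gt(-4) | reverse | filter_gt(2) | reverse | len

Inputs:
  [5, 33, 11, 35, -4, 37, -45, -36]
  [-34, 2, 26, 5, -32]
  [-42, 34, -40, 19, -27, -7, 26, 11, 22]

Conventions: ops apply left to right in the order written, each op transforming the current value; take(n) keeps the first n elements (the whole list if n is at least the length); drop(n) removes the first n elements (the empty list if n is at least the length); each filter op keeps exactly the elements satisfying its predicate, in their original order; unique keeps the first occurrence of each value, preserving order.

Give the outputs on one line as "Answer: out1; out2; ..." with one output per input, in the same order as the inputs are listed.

Execution, op by op:
  [5, 33, 11, 35, -4, 37, -45, -36] -> [5, 33, 11, 35, 37] -> [37, 35, 11, 33, 5] -> [37, 35, 11, 33, 5] -> [5, 33, 11, 35, 37] -> 5
  [-34, 2, 26, 5, -32] -> [2, 26, 5] -> [5, 26, 2] -> [5, 26] -> [26, 5] -> 2
  [-42, 34, -40, 19, -27, -7, 26, 11, 22] -> [34, 19, 26, 11, 22] -> [22, 11, 26, 19, 34] -> [22, 11, 26, 19, 34] -> [34, 19, 26, 11, 22] -> 5

5; 2; 5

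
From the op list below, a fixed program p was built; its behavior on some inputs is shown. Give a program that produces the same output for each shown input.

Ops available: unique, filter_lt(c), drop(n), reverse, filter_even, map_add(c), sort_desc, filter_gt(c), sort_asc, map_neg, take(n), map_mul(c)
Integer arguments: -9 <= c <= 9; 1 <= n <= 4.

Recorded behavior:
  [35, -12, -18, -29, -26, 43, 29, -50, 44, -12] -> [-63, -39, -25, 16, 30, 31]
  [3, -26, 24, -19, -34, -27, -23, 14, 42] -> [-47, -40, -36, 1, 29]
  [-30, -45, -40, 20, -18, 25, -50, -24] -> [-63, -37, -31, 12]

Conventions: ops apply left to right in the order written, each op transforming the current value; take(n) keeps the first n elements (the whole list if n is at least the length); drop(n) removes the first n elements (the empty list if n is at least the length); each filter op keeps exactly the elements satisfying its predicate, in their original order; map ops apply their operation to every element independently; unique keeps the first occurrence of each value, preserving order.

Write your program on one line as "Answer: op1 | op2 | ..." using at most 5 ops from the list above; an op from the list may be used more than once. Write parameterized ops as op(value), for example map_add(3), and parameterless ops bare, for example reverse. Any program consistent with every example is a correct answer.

drop(2) | drop(2) | map_add(-6) | map_add(-7) | sort_asc

Check, running the answer program on each example:
  [35, -12, -18, -29, -26, 43, 29, -50, 44, -12] -> [-18, -29, -26, 43, 29, -50, 44, -12] -> [-26, 43, 29, -50, 44, -12] -> [-32, 37, 23, -56, 38, -18] -> [-39, 30, 16, -63, 31, -25] -> [-63, -39, -25, 16, 30, 31]
  [3, -26, 24, -19, -34, -27, -23, 14, 42] -> [24, -19, -34, -27, -23, 14, 42] -> [-34, -27, -23, 14, 42] -> [-40, -33, -29, 8, 36] -> [-47, -40, -36, 1, 29] -> [-47, -40, -36, 1, 29]
  [-30, -45, -40, 20, -18, 25, -50, -24] -> [-40, 20, -18, 25, -50, -24] -> [-18, 25, -50, -24] -> [-24, 19, -56, -30] -> [-31, 12, -63, -37] -> [-63, -37, -31, 12]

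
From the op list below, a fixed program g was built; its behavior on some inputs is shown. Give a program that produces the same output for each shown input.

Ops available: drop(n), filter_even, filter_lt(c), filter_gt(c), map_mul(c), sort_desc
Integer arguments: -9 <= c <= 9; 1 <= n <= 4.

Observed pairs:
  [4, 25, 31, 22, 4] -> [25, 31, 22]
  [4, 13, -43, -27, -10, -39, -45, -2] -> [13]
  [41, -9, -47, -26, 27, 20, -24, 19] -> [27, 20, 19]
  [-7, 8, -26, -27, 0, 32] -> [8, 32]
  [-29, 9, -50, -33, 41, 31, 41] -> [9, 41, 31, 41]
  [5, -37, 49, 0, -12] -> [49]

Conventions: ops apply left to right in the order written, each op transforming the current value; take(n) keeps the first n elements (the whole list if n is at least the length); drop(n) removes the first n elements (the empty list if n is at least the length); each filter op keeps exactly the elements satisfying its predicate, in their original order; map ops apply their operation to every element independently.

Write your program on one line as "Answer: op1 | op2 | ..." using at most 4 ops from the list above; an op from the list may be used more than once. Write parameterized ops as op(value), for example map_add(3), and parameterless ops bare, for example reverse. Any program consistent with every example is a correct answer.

drop(1) | filter_gt(-2) | filter_gt(4)

Check, running the answer program on each example:
  [4, 25, 31, 22, 4] -> [25, 31, 22, 4] -> [25, 31, 22, 4] -> [25, 31, 22]
  [4, 13, -43, -27, -10, -39, -45, -2] -> [13, -43, -27, -10, -39, -45, -2] -> [13] -> [13]
  [41, -9, -47, -26, 27, 20, -24, 19] -> [-9, -47, -26, 27, 20, -24, 19] -> [27, 20, 19] -> [27, 20, 19]
  [-7, 8, -26, -27, 0, 32] -> [8, -26, -27, 0, 32] -> [8, 0, 32] -> [8, 32]
  [-29, 9, -50, -33, 41, 31, 41] -> [9, -50, -33, 41, 31, 41] -> [9, 41, 31, 41] -> [9, 41, 31, 41]
  [5, -37, 49, 0, -12] -> [-37, 49, 0, -12] -> [49, 0] -> [49]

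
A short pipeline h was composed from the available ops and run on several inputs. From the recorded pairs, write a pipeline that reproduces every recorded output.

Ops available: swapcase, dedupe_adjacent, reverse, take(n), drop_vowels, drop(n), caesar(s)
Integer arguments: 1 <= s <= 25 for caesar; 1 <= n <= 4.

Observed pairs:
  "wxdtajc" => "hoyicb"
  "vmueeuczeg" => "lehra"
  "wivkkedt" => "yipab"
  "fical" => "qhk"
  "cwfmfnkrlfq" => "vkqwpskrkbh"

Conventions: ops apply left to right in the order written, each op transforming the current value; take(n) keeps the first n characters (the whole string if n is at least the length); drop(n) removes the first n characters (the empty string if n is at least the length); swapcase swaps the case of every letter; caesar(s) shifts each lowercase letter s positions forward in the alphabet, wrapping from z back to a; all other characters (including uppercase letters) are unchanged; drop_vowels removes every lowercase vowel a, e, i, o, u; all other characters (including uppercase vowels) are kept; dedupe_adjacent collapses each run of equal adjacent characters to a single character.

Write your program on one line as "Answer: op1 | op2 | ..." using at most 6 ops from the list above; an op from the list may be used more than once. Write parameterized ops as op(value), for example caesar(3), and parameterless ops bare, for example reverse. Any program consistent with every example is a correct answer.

drop_vowels | reverse | caesar(19) | dedupe_adjacent | caesar(23) | caesar(15)

Check, running the answer program on each example:
  "wxdtajc" -> "wxdtjc" -> "cjtdxw" -> "vcmwqp" -> "vcmwqp" -> "szjtnm" -> "hoyicb"
  "vmueeuczeg" -> "vmczg" -> "gzcmv" -> "zsvfo" -> "zsvfo" -> "wpscl" -> "lehra"
  "wivkkedt" -> "wvkkdt" -> "tdkkvw" -> "mwddop" -> "mwdop" -> "jtalm" -> "yipab"
  "fical" -> "fcl" -> "lcf" -> "evy" -> "evy" -> "bsv" -> "qhk"
  "cwfmfnkrlfq" -> "cwfmfnkrlfq" -> "qflrknfmfwc" -> "jyekdgyfypv" -> "jyekdgyfypv" -> "gvbhadvcvms" -> "vkqwpskrkbh"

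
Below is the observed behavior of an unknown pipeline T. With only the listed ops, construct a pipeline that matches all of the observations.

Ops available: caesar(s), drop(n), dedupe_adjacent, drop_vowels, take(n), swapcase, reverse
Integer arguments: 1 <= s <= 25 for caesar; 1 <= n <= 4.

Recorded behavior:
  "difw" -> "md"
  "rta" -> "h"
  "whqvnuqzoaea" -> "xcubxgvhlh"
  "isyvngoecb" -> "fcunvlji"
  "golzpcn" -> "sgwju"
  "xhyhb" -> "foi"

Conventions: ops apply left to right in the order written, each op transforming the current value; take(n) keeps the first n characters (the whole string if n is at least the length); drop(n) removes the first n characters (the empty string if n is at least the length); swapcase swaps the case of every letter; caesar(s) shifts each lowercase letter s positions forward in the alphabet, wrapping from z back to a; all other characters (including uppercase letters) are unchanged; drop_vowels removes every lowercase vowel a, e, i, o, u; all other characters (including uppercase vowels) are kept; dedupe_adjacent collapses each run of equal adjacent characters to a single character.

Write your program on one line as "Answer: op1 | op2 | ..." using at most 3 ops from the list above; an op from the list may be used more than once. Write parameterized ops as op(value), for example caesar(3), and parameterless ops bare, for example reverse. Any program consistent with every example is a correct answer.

drop(2) | caesar(7)

Check, running the answer program on each example:
  "difw" -> "fw" -> "md"
  "rta" -> "a" -> "h"
  "whqvnuqzoaea" -> "qvnuqzoaea" -> "xcubxgvhlh"
  "isyvngoecb" -> "yvngoecb" -> "fcunvlji"
  "golzpcn" -> "lzpcn" -> "sgwju"
  "xhyhb" -> "yhb" -> "foi"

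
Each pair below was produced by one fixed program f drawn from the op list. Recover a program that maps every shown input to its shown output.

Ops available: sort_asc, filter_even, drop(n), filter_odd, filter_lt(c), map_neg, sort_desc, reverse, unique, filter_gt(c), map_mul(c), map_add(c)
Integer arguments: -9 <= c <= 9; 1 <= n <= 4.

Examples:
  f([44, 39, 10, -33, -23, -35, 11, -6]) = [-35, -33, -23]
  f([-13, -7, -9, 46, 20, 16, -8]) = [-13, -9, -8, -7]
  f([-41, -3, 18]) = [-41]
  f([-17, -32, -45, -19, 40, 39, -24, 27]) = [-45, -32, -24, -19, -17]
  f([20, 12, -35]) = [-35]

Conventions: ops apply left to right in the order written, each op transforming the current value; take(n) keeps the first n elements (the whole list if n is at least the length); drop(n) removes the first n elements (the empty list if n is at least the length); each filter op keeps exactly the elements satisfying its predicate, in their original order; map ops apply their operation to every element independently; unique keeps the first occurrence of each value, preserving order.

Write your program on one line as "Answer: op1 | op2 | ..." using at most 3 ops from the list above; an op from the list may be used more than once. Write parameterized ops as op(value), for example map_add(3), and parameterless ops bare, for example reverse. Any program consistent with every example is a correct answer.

filter_lt(-6) | sort_asc

Check, running the answer program on each example:
  [44, 39, 10, -33, -23, -35, 11, -6] -> [-33, -23, -35] -> [-35, -33, -23]
  [-13, -7, -9, 46, 20, 16, -8] -> [-13, -7, -9, -8] -> [-13, -9, -8, -7]
  [-41, -3, 18] -> [-41] -> [-41]
  [-17, -32, -45, -19, 40, 39, -24, 27] -> [-17, -32, -45, -19, -24] -> [-45, -32, -24, -19, -17]
  [20, 12, -35] -> [-35] -> [-35]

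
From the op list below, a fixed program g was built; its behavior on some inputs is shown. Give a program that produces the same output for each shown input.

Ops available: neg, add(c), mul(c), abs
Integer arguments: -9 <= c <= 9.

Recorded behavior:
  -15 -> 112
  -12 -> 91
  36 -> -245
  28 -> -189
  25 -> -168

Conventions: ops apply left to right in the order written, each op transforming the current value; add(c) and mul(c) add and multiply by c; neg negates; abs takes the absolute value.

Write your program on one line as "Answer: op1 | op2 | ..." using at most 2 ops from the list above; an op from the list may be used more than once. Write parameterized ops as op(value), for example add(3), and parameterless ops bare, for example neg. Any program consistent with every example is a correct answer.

mul(-7) | add(7)

Check, running the answer program on each example:
  -15 -> 105 -> 112
  -12 -> 84 -> 91
  36 -> -252 -> -245
  28 -> -196 -> -189
  25 -> -175 -> -168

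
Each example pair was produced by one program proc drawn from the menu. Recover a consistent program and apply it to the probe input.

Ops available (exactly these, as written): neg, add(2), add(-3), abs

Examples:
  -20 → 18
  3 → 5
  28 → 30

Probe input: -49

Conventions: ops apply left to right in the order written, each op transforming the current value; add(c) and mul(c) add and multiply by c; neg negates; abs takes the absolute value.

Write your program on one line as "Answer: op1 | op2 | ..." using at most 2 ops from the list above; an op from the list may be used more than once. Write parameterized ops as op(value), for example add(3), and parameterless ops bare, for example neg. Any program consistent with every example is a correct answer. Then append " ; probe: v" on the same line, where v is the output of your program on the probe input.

add(2) | abs ; probe: 47

Check, running the answer program on each example:
  -20 -> -18 -> 18
  3 -> 5 -> 5
  28 -> 30 -> 30
  probe: -49 -> -47 -> 47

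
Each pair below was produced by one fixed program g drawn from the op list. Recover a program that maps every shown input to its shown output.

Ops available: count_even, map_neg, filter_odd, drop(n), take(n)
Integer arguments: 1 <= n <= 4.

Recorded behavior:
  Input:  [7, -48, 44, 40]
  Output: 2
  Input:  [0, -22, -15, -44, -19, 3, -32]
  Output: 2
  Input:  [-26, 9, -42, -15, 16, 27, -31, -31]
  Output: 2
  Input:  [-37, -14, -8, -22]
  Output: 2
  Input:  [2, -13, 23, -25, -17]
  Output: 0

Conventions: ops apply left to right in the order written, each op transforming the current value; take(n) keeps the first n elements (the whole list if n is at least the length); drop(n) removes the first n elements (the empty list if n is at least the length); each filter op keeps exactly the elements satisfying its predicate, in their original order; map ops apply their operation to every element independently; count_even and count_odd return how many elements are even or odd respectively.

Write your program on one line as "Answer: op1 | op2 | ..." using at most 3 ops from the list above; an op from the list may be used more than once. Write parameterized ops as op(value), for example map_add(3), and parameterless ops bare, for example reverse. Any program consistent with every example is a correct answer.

drop(2) | count_even

Check, running the answer program on each example:
  [7, -48, 44, 40] -> [44, 40] -> 2
  [0, -22, -15, -44, -19, 3, -32] -> [-15, -44, -19, 3, -32] -> 2
  [-26, 9, -42, -15, 16, 27, -31, -31] -> [-42, -15, 16, 27, -31, -31] -> 2
  [-37, -14, -8, -22] -> [-8, -22] -> 2
  [2, -13, 23, -25, -17] -> [23, -25, -17] -> 0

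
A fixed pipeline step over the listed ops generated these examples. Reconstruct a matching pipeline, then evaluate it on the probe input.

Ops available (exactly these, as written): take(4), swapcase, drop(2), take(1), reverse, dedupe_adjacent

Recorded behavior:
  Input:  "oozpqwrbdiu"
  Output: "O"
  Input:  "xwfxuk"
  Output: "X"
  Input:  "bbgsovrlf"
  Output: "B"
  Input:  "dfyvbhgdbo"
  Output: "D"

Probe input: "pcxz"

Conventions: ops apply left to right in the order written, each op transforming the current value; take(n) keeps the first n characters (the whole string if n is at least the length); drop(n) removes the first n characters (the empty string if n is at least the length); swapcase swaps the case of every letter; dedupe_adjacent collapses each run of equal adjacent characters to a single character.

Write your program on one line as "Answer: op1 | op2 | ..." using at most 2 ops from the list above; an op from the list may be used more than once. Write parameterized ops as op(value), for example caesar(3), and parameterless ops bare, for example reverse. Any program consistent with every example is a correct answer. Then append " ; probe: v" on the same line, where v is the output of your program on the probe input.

swapcase | take(1) ; probe: "P"

Check, running the answer program on each example:
  "oozpqwrbdiu" -> "OOZPQWRBDIU" -> "O"
  "xwfxuk" -> "XWFXUK" -> "X"
  "bbgsovrlf" -> "BBGSOVRLF" -> "B"
  "dfyvbhgdbo" -> "DFYVBHGDBO" -> "D"
  probe: "pcxz" -> "PCXZ" -> "P"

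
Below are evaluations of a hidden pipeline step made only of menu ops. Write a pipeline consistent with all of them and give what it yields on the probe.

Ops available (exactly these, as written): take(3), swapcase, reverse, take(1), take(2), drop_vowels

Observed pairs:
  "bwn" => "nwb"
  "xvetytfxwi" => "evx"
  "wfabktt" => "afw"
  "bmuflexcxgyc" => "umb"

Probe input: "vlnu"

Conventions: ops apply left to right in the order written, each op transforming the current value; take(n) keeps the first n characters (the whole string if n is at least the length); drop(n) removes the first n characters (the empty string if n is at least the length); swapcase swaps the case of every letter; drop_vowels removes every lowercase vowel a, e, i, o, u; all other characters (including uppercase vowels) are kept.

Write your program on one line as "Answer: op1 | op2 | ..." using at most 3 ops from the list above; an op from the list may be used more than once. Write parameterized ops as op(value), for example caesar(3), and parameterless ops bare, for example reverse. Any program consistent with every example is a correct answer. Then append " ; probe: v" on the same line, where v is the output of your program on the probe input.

take(3) | reverse ; probe: "nlv"

Check, running the answer program on each example:
  "bwn" -> "bwn" -> "nwb"
  "xvetytfxwi" -> "xve" -> "evx"
  "wfabktt" -> "wfa" -> "afw"
  "bmuflexcxgyc" -> "bmu" -> "umb"
  probe: "vlnu" -> "vln" -> "nlv"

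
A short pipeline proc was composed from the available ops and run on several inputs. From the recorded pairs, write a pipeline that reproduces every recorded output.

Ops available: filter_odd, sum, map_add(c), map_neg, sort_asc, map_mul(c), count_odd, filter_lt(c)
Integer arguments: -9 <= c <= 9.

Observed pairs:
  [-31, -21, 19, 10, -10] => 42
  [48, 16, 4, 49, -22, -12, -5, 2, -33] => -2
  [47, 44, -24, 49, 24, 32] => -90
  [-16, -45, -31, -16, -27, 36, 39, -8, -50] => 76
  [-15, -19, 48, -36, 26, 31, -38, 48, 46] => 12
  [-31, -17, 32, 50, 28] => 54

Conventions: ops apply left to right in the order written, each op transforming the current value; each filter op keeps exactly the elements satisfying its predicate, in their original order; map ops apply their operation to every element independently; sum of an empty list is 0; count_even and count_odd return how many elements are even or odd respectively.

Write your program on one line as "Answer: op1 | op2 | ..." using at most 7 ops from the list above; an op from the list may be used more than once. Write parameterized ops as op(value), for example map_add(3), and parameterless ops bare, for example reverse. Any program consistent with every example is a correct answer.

map_add(-3) | map_neg | map_add(9) | filter_odd | map_add(-9) | sum

Check, running the answer program on each example:
  [-31, -21, 19, 10, -10] -> [-34, -24, 16, 7, -13] -> [34, 24, -16, -7, 13] -> [43, 33, -7, 2, 22] -> [43, 33, -7] -> [34, 24, -16] -> 42
  [48, 16, 4, 49, -22, -12, -5, 2, -33] -> [45, 13, 1, 46, -25, -15, -8, -1, -36] -> [-45, -13, -1, -46, 25, 15, 8, 1, 36] -> [-36, -4, 8, -37, 34, 24, 17, 10, 45] -> [-37, 17, 45] -> [-46, 8, 36] -> -2
  [47, 44, -24, 49, 24, 32] -> [44, 41, -27, 46, 21, 29] -> [-44, -41, 27, -46, -21, -29] -> [-35, -32, 36, -37, -12, -20] -> [-35, -37] -> [-44, -46] -> -90
  [-16, -45, -31, -16, -27, 36, 39, -8, -50] -> [-19, -48, -34, -19, -30, 33, 36, -11, -53] -> [19, 48, 34, 19, 30, -33, -36, 11, 53] -> [28, 57, 43, 28, 39, -24, -27, 20, 62] -> [57, 43, 39, -27] -> [48, 34, 30, -36] -> 76
  [-15, -19, 48, -36, 26, 31, -38, 48, 46] -> [-18, -22, 45, -39, 23, 28, -41, 45, 43] -> [18, 22, -45, 39, -23, -28, 41, -45, -43] -> [27, 31, -36, 48, -14, -19, 50, -36, -34] -> [27, 31, -19] -> [18, 22, -28] -> 12
  [-31, -17, 32, 50, 28] -> [-34, -20, 29, 47, 25] -> [34, 20, -29, -47, -25] -> [43, 29, -20, -38, -16] -> [43, 29] -> [34, 20] -> 54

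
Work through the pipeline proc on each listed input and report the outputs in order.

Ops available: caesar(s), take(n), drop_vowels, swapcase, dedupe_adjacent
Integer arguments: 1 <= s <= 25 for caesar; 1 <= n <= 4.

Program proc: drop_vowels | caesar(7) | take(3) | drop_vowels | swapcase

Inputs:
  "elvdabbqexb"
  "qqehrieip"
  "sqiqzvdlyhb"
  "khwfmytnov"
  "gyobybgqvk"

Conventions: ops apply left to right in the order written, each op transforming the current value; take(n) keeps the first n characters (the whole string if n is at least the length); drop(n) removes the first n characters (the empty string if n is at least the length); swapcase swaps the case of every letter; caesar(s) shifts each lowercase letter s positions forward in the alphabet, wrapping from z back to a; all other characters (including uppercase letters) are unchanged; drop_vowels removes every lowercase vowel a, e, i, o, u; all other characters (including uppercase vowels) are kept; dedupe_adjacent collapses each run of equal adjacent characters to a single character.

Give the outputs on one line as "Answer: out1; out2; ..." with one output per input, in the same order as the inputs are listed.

Execution, op by op:
  "elvdabbqexb" -> "lvdbbqxb" -> "sckiixei" -> "sck" -> "sck" -> "SCK"
  "qqehrieip" -> "qqhrp" -> "xxoyw" -> "xxo" -> "xx" -> "XX"
  "sqiqzvdlyhb" -> "sqqzvdlyhb" -> "zxxgcksfoi" -> "zxx" -> "zxx" -> "ZXX"
  "khwfmytnov" -> "khwfmytnv" -> "rodmtfauc" -> "rod" -> "rd" -> "RD"
  "gyobybgqvk" -> "gybybgqvk" -> "nfifinxcr" -> "nfi" -> "nf" -> "NF"

"SCK"; "XX"; "ZXX"; "RD"; "NF"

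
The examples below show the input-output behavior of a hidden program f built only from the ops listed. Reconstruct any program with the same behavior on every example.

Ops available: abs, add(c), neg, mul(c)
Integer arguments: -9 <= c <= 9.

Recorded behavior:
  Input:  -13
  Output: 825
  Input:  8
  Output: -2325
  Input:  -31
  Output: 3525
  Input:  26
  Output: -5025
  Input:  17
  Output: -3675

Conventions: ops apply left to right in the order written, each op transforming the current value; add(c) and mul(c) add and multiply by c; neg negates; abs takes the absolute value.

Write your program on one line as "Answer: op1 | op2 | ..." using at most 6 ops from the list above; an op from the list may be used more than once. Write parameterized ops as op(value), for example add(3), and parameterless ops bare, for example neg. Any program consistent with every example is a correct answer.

add(6) | mul(6) | add(9) | mul(-5) | mul(-1) | mul(-5)

Check, running the answer program on each example:
  -13 -> -7 -> -42 -> -33 -> 165 -> -165 -> 825
  8 -> 14 -> 84 -> 93 -> -465 -> 465 -> -2325
  -31 -> -25 -> -150 -> -141 -> 705 -> -705 -> 3525
  26 -> 32 -> 192 -> 201 -> -1005 -> 1005 -> -5025
  17 -> 23 -> 138 -> 147 -> -735 -> 735 -> -3675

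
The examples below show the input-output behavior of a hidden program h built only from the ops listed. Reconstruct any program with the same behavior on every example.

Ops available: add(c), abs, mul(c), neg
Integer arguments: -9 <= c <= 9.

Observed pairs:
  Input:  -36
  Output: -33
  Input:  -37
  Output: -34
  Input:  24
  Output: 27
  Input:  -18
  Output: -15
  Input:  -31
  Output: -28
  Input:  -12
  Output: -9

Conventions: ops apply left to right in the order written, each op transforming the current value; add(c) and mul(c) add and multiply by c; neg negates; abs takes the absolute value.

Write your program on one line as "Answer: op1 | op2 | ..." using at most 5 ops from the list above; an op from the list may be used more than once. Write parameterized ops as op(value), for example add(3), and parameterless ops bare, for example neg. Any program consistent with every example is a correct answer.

neg | add(-1) | neg | add(2)

Check, running the answer program on each example:
  -36 -> 36 -> 35 -> -35 -> -33
  -37 -> 37 -> 36 -> -36 -> -34
  24 -> -24 -> -25 -> 25 -> 27
  -18 -> 18 -> 17 -> -17 -> -15
  -31 -> 31 -> 30 -> -30 -> -28
  -12 -> 12 -> 11 -> -11 -> -9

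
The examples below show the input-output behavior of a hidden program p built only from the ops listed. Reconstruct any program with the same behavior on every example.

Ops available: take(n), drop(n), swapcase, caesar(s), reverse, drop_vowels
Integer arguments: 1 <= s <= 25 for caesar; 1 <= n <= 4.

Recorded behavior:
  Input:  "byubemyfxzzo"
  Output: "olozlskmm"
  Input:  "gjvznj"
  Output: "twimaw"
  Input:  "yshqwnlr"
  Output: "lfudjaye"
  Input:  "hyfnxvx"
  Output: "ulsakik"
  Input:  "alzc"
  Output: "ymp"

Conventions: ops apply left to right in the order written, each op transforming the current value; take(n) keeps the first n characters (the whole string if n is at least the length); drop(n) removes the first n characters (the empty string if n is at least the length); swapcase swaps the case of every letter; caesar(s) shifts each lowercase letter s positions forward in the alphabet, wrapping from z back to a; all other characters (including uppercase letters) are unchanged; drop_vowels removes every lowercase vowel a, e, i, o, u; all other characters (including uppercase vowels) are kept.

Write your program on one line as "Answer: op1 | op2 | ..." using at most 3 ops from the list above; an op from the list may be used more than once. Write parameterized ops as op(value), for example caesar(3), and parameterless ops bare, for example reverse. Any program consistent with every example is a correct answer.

drop_vowels | caesar(13)

Check, running the answer program on each example:
  "byubemyfxzzo" -> "bybmyfxzz" -> "olozlskmm"
  "gjvznj" -> "gjvznj" -> "twimaw"
  "yshqwnlr" -> "yshqwnlr" -> "lfudjaye"
  "hyfnxvx" -> "hyfnxvx" -> "ulsakik"
  "alzc" -> "lzc" -> "ymp"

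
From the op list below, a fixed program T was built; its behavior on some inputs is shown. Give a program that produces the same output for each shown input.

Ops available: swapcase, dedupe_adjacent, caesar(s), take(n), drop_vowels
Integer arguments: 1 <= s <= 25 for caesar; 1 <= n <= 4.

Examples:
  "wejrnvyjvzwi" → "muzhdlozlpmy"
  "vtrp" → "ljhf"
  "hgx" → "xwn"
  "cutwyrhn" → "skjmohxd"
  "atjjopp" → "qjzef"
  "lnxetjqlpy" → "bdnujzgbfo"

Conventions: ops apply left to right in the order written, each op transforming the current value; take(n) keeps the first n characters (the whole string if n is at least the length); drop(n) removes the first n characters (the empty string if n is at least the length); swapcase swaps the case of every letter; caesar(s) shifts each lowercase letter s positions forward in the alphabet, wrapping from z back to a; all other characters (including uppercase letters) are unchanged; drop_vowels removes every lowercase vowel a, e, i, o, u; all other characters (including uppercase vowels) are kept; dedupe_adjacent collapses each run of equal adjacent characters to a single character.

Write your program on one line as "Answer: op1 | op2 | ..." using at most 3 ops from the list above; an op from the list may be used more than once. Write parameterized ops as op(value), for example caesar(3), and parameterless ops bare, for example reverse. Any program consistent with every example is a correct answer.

caesar(23) | caesar(19) | dedupe_adjacent

Check, running the answer program on each example:
  "wejrnvyjvzwi" -> "tbgoksvgswtf" -> "muzhdlozlpmy" -> "muzhdlozlpmy"
  "vtrp" -> "sqom" -> "ljhf" -> "ljhf"
  "hgx" -> "edu" -> "xwn" -> "xwn"
  "cutwyrhn" -> "zrqtvoek" -> "skjmohxd" -> "skjmohxd"
  "atjjopp" -> "xqgglmm" -> "qjzzeff" -> "qjzef"
  "lnxetjqlpy" -> "ikubqgnimv" -> "bdnujzgbfo" -> "bdnujzgbfo"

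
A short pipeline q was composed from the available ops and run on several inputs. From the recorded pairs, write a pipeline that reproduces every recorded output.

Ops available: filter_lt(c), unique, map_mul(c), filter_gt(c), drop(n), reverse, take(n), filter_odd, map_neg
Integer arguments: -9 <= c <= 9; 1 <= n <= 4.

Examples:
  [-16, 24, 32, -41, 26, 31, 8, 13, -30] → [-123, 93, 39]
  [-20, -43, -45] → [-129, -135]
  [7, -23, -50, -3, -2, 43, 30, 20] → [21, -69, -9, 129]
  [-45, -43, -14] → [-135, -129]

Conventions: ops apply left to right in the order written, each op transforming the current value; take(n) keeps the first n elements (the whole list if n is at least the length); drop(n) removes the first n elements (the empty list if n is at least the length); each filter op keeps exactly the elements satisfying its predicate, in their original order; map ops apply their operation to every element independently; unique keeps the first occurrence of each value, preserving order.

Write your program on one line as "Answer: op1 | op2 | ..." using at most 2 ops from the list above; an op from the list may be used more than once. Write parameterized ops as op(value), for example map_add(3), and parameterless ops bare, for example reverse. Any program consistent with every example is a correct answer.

map_mul(3) | filter_odd

Check, running the answer program on each example:
  [-16, 24, 32, -41, 26, 31, 8, 13, -30] -> [-48, 72, 96, -123, 78, 93, 24, 39, -90] -> [-123, 93, 39]
  [-20, -43, -45] -> [-60, -129, -135] -> [-129, -135]
  [7, -23, -50, -3, -2, 43, 30, 20] -> [21, -69, -150, -9, -6, 129, 90, 60] -> [21, -69, -9, 129]
  [-45, -43, -14] -> [-135, -129, -42] -> [-135, -129]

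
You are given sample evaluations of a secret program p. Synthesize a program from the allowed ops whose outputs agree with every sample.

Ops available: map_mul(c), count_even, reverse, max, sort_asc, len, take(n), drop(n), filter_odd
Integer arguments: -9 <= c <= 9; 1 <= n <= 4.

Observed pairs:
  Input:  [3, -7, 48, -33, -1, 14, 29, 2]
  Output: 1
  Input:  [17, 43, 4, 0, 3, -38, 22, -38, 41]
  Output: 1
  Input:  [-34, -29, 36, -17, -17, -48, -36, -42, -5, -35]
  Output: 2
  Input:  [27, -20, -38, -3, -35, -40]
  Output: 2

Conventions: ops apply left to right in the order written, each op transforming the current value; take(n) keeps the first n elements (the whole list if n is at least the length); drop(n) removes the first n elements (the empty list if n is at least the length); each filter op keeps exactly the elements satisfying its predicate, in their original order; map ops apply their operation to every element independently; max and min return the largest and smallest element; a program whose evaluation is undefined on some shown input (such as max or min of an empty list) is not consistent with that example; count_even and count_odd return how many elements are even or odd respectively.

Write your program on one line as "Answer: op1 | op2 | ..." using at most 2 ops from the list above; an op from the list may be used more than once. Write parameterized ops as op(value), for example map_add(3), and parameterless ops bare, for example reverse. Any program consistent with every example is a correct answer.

take(3) | count_even

Check, running the answer program on each example:
  [3, -7, 48, -33, -1, 14, 29, 2] -> [3, -7, 48] -> 1
  [17, 43, 4, 0, 3, -38, 22, -38, 41] -> [17, 43, 4] -> 1
  [-34, -29, 36, -17, -17, -48, -36, -42, -5, -35] -> [-34, -29, 36] -> 2
  [27, -20, -38, -3, -35, -40] -> [27, -20, -38] -> 2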